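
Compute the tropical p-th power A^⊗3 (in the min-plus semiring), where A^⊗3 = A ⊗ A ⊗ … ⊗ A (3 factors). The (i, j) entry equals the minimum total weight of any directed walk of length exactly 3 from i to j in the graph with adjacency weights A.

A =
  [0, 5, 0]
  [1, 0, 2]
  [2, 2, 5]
A^⊗3 =
  [0, 2, 0]
  [1, 0, 1]
  [2, 2, 2]

Each entry (A^⊗3)_ij equals the minimum over all length-3 walks i = v_0 → v_1 → … → v_3 = j of Σ_t A[v_t][v_{t+1}]. For example, for (i, j) = (0, 2) we minimise over 9 possible intermediate vertex sequences; the minimum is 0, attained along the walk 0 → 0 → 0 → 2.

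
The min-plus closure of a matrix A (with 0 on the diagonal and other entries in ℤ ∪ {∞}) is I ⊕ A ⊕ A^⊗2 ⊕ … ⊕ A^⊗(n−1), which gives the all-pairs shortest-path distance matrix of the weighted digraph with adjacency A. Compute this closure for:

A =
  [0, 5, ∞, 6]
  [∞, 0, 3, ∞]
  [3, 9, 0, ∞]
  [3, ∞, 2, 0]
Closure =
  [0, 5, 8, 6]
  [6, 0, 3, 12]
  [3, 8, 0, 9]
  [3, 8, 2, 0]

This is the Floyd-Warshall all-pairs shortest-path computation. For each intermediate vertex k = 0, 1, …, 3, update dist[i][j] ← min(dist[i][j], dist[i][k] + dist[k][j]). The final matrix gives, for each (i, j), the minimum total weight of any directed path from i to j (possibly empty when i = j).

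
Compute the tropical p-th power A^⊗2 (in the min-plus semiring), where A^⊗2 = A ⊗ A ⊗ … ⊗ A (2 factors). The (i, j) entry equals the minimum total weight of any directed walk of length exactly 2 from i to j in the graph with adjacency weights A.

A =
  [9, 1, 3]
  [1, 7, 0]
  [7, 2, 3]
A^⊗2 =
  [2, 5, 1]
  [7, 2, 3]
  [3, 5, 2]

Each entry (A^⊗2)_ij equals the minimum over all length-2 walks i = v_0 → v_1 → … → v_2 = j of Σ_t A[v_t][v_{t+1}]. For example, for (i, j) = (0, 2) we minimise over 3 possible intermediate vertex sequences; the minimum is 1, attained along the walk 0 → 1 → 2.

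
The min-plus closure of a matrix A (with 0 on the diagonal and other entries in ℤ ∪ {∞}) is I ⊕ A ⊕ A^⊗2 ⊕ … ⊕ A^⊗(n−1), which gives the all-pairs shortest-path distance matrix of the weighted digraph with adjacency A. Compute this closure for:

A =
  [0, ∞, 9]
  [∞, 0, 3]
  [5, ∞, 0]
Closure =
  [0, ∞, 9]
  [8, 0, 3]
  [5, ∞, 0]

This is the Floyd-Warshall all-pairs shortest-path computation. For each intermediate vertex k = 0, 1, …, 2, update dist[i][j] ← min(dist[i][j], dist[i][k] + dist[k][j]). The final matrix gives, for each (i, j), the minimum total weight of any directed path from i to j (possibly empty when i = j).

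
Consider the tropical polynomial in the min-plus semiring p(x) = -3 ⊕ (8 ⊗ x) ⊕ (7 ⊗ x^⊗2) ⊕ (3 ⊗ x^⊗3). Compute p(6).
p(6) = -3

A tropical monomial a ⊗ x^⊗i evaluates to a + i · x. Evaluating each term at x = 6:
  Term 0 contributes -3 + 0 · 6 = -3
  Term 1 contributes 8 + 1 · 6 = 14
  Term 2 contributes 7 + 2 · 6 = 19
  Term 3 contributes 3 + 3 · 6 = 21
p(6) = ⊕ of these = min[-3, 14, 19, 21] = -3.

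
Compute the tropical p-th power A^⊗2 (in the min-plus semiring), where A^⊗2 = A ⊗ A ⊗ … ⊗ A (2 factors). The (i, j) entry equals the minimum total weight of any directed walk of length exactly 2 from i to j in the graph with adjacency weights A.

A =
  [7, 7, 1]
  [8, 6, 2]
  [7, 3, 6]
A^⊗2 =
  [8, 4, 7]
  [9, 5, 8]
  [11, 9, 5]

Each entry (A^⊗2)_ij equals the minimum over all length-2 walks i = v_0 → v_1 → … → v_2 = j of Σ_t A[v_t][v_{t+1}]. For example, for (i, j) = (0, 2) we minimise over 3 possible intermediate vertex sequences; the minimum is 7, attained along the walk 0 → 2 → 2.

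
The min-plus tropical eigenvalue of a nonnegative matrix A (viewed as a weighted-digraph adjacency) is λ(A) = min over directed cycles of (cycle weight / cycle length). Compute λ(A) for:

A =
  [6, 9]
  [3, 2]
λ(A) = 2

Enumerate directed cycles and compute their means (weight / length). Sample:
  cycle 0 → 0: weight = 6, length = 1, mean = 6/1 ≈ 6.000
  cycle 1 → 1: weight = 2, length = 1, mean = 2/1 ≈ 2.000
  cycle 0 → 1 → 0: weight = 12, length = 2, mean = 12/2 ≈ 6.000
  cycle 1 → 0 → 1: weight = 12, length = 2, mean = 12/2 ≈ 6.000
Minimum mean = 2.000, attained e.g. along the cycle 1 → 1 with weight 2 and length 1. So λ(A) = 2/1 = 2.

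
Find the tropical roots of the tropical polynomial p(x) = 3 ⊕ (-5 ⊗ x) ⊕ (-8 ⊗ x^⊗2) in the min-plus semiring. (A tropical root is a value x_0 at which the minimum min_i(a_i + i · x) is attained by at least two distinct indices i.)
Roots: {3, 8}

Each tropical root is a break point of the lower envelope of the lines y = a_i + i · x (there are 3 lines, with slopes 0, 1, ..., 2). Only the lines that attain the minimum somewhere contribute to roots; other lines are dominated. Here the surviving (envelope) indices are i = 2, i = 1, i = 0.
Intersections between consecutive envelope lines give the roots: for adjacent envelope indices i < j the intersection is x = (a_i − a_j) / (j − i). Reading off the sorted break points: {3, 8}.
Verification: at each break x_0, at least two indices attain the minimum of min_i(a_i + i · x_0).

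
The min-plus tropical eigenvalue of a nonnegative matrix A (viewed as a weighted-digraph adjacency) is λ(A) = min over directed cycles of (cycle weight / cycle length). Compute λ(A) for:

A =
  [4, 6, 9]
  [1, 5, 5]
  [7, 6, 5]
λ(A) = 7/2

Enumerate directed cycles and compute their means (weight / length). Sample:
  cycle 0 → 0: weight = 4, length = 1, mean = 4/1 ≈ 4.000
  cycle 1 → 1: weight = 5, length = 1, mean = 5/1 ≈ 5.000
  cycle 2 → 2: weight = 5, length = 1, mean = 5/1 ≈ 5.000
  cycle 0 → 1 → 0: weight = 7, length = 2, mean = 7/2 ≈ 3.500
  cycle 0 → 2 → 0: weight = 16, length = 2, mean = 16/2 ≈ 8.000
  cycle 1 → 0 → 1: weight = 7, length = 2, mean = 7/2 ≈ 3.500
Minimum mean = 3.500, attained e.g. along the cycle 0 → 1 → 0 with weight 7 and length 2. So λ(A) = 7/2 = 7/2.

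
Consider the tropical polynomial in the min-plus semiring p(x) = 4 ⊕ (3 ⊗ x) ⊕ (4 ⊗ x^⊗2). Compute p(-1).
p(-1) = 2

A tropical monomial a ⊗ x^⊗i evaluates to a + i · x. Evaluating each term at x = -1:
  Term 0 contributes 4 + 0 · -1 = 4
  Term 1 contributes 3 + 1 · -1 = 2
  Term 2 contributes 4 + 2 · -1 = 2
p(-1) = ⊕ of these = min[4, 2, 2] = 2.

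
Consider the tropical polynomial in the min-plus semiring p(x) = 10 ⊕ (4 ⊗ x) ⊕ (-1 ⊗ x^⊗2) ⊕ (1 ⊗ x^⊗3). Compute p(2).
p(2) = 3

A tropical monomial a ⊗ x^⊗i evaluates to a + i · x. Evaluating each term at x = 2:
  Term 0 contributes 10 + 0 · 2 = 10
  Term 1 contributes 4 + 1 · 2 = 6
  Term 2 contributes -1 + 2 · 2 = 3
  Term 3 contributes 1 + 3 · 2 = 7
p(2) = ⊕ of these = min[10, 6, 3, 7] = 3.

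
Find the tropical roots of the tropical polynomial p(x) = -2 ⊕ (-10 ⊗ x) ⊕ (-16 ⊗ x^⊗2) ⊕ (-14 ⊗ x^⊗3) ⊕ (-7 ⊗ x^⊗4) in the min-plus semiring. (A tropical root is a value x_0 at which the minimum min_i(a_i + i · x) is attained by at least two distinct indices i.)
Roots: {-7, -2, 6, 8}

Each tropical root is a break point of the lower envelope of the lines y = a_i + i · x (there are 5 lines, with slopes 0, 1, ..., 4). Only the lines that attain the minimum somewhere contribute to roots; other lines are dominated. Here the surviving (envelope) indices are i = 4, i = 3, i = 2, i = 1, i = 0.
Intersections between consecutive envelope lines give the roots: for adjacent envelope indices i < j the intersection is x = (a_i − a_j) / (j − i). Reading off the sorted break points: {-7, -2, 6, 8}.
Verification: at each break x_0, at least two indices attain the minimum of min_i(a_i + i · x_0).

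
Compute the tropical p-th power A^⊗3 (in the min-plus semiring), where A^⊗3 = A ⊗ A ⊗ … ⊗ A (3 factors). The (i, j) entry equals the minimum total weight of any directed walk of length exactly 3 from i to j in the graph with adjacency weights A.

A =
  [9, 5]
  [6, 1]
A^⊗3 =
  [12, 7]
  [8, 3]

Each entry (A^⊗3)_ij equals the minimum over all length-3 walks i = v_0 → v_1 → … → v_3 = j of Σ_t A[v_t][v_{t+1}]. For example, for (i, j) = (0, 1) we minimise over 4 possible intermediate vertex sequences; the minimum is 7, attained along the walk 0 → 1 → 1 → 1.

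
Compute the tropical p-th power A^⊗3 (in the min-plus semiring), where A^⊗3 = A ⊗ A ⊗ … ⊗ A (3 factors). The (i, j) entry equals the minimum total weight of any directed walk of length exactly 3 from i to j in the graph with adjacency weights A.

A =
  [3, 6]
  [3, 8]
A^⊗3 =
  [9, 12]
  [9, 12]

Each entry (A^⊗3)_ij equals the minimum over all length-3 walks i = v_0 → v_1 → … → v_3 = j of Σ_t A[v_t][v_{t+1}]. For example, for (i, j) = (0, 1) we minimise over 4 possible intermediate vertex sequences; the minimum is 12, attained along the walk 0 → 0 → 0 → 1.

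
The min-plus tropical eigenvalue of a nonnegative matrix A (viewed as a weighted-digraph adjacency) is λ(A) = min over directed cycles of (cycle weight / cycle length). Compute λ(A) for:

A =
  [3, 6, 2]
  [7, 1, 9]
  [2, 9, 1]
λ(A) = 1

Enumerate directed cycles and compute their means (weight / length). Sample:
  cycle 0 → 0: weight = 3, length = 1, mean = 3/1 ≈ 3.000
  cycle 1 → 1: weight = 1, length = 1, mean = 1/1 ≈ 1.000
  cycle 2 → 2: weight = 1, length = 1, mean = 1/1 ≈ 1.000
  cycle 0 → 1 → 0: weight = 13, length = 2, mean = 13/2 ≈ 6.500
  cycle 0 → 2 → 0: weight = 4, length = 2, mean = 4/2 ≈ 2.000
  cycle 1 → 0 → 1: weight = 13, length = 2, mean = 13/2 ≈ 6.500
Minimum mean = 1.000, attained e.g. along the cycle 1 → 1 with weight 1 and length 1. So λ(A) = 1/1 = 1.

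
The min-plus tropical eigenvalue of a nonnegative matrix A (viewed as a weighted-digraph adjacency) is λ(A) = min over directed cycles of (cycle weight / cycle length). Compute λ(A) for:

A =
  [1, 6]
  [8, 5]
λ(A) = 1

Enumerate directed cycles and compute their means (weight / length). Sample:
  cycle 0 → 0: weight = 1, length = 1, mean = 1/1 ≈ 1.000
  cycle 1 → 1: weight = 5, length = 1, mean = 5/1 ≈ 5.000
  cycle 0 → 1 → 0: weight = 14, length = 2, mean = 14/2 ≈ 7.000
  cycle 1 → 0 → 1: weight = 14, length = 2, mean = 14/2 ≈ 7.000
Minimum mean = 1.000, attained e.g. along the cycle 0 → 0 with weight 1 and length 1. So λ(A) = 1/1 = 1.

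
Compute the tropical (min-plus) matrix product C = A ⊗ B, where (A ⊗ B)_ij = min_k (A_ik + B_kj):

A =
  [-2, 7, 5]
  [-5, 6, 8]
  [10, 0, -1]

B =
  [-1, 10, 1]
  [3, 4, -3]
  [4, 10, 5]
A ⊗ B =
  [-3, 8, -1]
  [-6, 5, -4]
  [3, 4, -3]

Apply the min-plus product entry-by-entry:
  C[0][0] = min over k of (A[0][0] + B[0][0] = -2 + -1 = -3, A[0][1] + B[1][0] = 7 + 3 = 10, A[0][2] + B[2][0] = 5 + 4 = 9) = -3 (attained at k = 0)
  C[0][1] = min over k of (A[0][0] + B[0][1] = -2 + 10 = 8, A[0][1] + B[1][1] = 7 + 4 = 11, A[0][2] + B[2][1] = 5 + 10 = 15) = 8 (attained at k = 0)
  C[0][2] = min over k of (A[0][0] + B[0][2] = -2 + 1 = -1, A[0][1] + B[1][2] = 7 + -3 = 4, A[0][2] + B[2][2] = 5 + 5 = 10) = -1 (attained at k = 0)
  C[1][0] = min over k of (A[1][0] + B[0][0] = -5 + -1 = -6, A[1][1] + B[1][0] = 6 + 3 = 9, A[1][2] + B[2][0] = 8 + 4 = 12) = -6 (attained at k = 0)
  C[1][1] = min over k of (A[1][0] + B[0][1] = -5 + 10 = 5, A[1][1] + B[1][1] = 6 + 4 = 10, A[1][2] + B[2][1] = 8 + 10 = 18) = 5 (attained at k = 0)
  C[1][2] = min over k of (A[1][0] + B[0][2] = -5 + 1 = -4, A[1][1] + B[1][2] = 6 + -3 = 3, A[1][2] + B[2][2] = 8 + 5 = 13) = -4 (attained at k = 0)
  C[2][0] = min over k of (A[2][0] + B[0][0] = 10 + -1 = 9, A[2][1] + B[1][0] = 0 + 3 = 3, A[2][2] + B[2][0] = -1 + 4 = 3) = 3 (attained at k = 1)
  C[2][1] = min over k of (A[2][0] + B[0][1] = 10 + 10 = 20, A[2][1] + B[1][1] = 0 + 4 = 4, A[2][2] + B[2][1] = -1 + 10 = 9) = 4 (attained at k = 1)
  C[2][2] = min over k of (A[2][0] + B[0][2] = 10 + 1 = 11, A[2][1] + B[1][2] = 0 + -3 = -3, A[2][2] + B[2][2] = -1 + 5 = 4) = -3 (attained at k = 1)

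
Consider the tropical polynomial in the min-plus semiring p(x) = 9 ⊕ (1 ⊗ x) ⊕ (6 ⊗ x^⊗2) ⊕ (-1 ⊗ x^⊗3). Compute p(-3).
p(-3) = -10

A tropical monomial a ⊗ x^⊗i evaluates to a + i · x. Evaluating each term at x = -3:
  Term 0 contributes 9 + 0 · -3 = 9
  Term 1 contributes 1 + 1 · -3 = -2
  Term 2 contributes 6 + 2 · -3 = 0
  Term 3 contributes -1 + 3 · -3 = -10
p(-3) = ⊕ of these = min[9, -2, 0, -10] = -10.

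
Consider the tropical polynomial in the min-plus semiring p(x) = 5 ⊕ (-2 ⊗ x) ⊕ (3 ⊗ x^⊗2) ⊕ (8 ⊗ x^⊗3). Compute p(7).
p(7) = 5

A tropical monomial a ⊗ x^⊗i evaluates to a + i · x. Evaluating each term at x = 7:
  Term 0 contributes 5 + 0 · 7 = 5
  Term 1 contributes -2 + 1 · 7 = 5
  Term 2 contributes 3 + 2 · 7 = 17
  Term 3 contributes 8 + 3 · 7 = 29
p(7) = ⊕ of these = min[5, 5, 17, 29] = 5.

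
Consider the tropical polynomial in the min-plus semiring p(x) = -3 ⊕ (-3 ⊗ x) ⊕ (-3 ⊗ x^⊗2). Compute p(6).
p(6) = -3

A tropical monomial a ⊗ x^⊗i evaluates to a + i · x. Evaluating each term at x = 6:
  Term 0 contributes -3 + 0 · 6 = -3
  Term 1 contributes -3 + 1 · 6 = 3
  Term 2 contributes -3 + 2 · 6 = 9
p(6) = ⊕ of these = min[-3, 3, 9] = -3.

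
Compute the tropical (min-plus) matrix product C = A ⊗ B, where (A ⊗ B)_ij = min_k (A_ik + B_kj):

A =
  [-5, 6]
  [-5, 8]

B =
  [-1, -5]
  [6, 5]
A ⊗ B =
  [-6, -10]
  [-6, -10]

Apply the min-plus product entry-by-entry:
  C[0][0] = min over k of (A[0][0] + B[0][0] = -5 + -1 = -6, A[0][1] + B[1][0] = 6 + 6 = 12) = -6 (attained at k = 0)
  C[0][1] = min over k of (A[0][0] + B[0][1] = -5 + -5 = -10, A[0][1] + B[1][1] = 6 + 5 = 11) = -10 (attained at k = 0)
  C[1][0] = min over k of (A[1][0] + B[0][0] = -5 + -1 = -6, A[1][1] + B[1][0] = 8 + 6 = 14) = -6 (attained at k = 0)
  C[1][1] = min over k of (A[1][0] + B[0][1] = -5 + -5 = -10, A[1][1] + B[1][1] = 8 + 5 = 13) = -10 (attained at k = 0)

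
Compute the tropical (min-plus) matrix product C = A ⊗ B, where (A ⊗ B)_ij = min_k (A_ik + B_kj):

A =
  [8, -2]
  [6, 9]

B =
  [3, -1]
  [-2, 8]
A ⊗ B =
  [-4, 6]
  [7, 5]

Apply the min-plus product entry-by-entry:
  C[0][0] = min over k of (A[0][0] + B[0][0] = 8 + 3 = 11, A[0][1] + B[1][0] = -2 + -2 = -4) = -4 (attained at k = 1)
  C[0][1] = min over k of (A[0][0] + B[0][1] = 8 + -1 = 7, A[0][1] + B[1][1] = -2 + 8 = 6) = 6 (attained at k = 1)
  C[1][0] = min over k of (A[1][0] + B[0][0] = 6 + 3 = 9, A[1][1] + B[1][0] = 9 + -2 = 7) = 7 (attained at k = 1)
  C[1][1] = min over k of (A[1][0] + B[0][1] = 6 + -1 = 5, A[1][1] + B[1][1] = 9 + 8 = 17) = 5 (attained at k = 0)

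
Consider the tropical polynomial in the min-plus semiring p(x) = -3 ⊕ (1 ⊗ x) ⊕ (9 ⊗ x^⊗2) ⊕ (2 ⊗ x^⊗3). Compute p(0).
p(0) = -3

A tropical monomial a ⊗ x^⊗i evaluates to a + i · x. Evaluating each term at x = 0:
  Term 0 contributes -3 + 0 · 0 = -3
  Term 1 contributes 1 + 1 · 0 = 1
  Term 2 contributes 9 + 2 · 0 = 9
  Term 3 contributes 2 + 3 · 0 = 2
p(0) = ⊕ of these = min[-3, 1, 9, 2] = -3.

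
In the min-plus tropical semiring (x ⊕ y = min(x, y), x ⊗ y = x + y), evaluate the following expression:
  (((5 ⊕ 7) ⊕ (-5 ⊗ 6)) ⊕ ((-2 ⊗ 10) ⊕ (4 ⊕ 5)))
(((5 ⊕ 7) ⊕ (-5 ⊗ 6)) ⊕ ((-2 ⊗ 10) ⊕ (4 ⊕ 5))) = 1

Expand innermost to outermost. Recall ⊕ takes the minimum of its arguments and ⊗ takes their sum. Working out the expression (((5 ⊕ 7) ⊕ (-5 ⊗ 6)) ⊕ ((-2 ⊗ 10) ⊕ (4 ⊕ 5))) gives 1.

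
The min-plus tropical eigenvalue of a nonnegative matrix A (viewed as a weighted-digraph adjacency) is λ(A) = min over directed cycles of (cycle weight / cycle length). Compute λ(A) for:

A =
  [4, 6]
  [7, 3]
λ(A) = 3

Enumerate directed cycles and compute their means (weight / length). Sample:
  cycle 0 → 0: weight = 4, length = 1, mean = 4/1 ≈ 4.000
  cycle 1 → 1: weight = 3, length = 1, mean = 3/1 ≈ 3.000
  cycle 0 → 1 → 0: weight = 13, length = 2, mean = 13/2 ≈ 6.500
  cycle 1 → 0 → 1: weight = 13, length = 2, mean = 13/2 ≈ 6.500
Minimum mean = 3.000, attained e.g. along the cycle 1 → 1 with weight 3 and length 1. So λ(A) = 3/1 = 3.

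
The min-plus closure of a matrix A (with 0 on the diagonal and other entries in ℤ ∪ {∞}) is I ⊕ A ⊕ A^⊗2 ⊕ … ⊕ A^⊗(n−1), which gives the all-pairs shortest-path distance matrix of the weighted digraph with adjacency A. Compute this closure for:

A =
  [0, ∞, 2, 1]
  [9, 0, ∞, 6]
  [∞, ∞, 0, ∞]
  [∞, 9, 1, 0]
Closure =
  [0, 10, 2, 1]
  [9, 0, 7, 6]
  [∞, ∞, 0, ∞]
  [18, 9, 1, 0]

This is the Floyd-Warshall all-pairs shortest-path computation. For each intermediate vertex k = 0, 1, …, 3, update dist[i][j] ← min(dist[i][j], dist[i][k] + dist[k][j]). The final matrix gives, for each (i, j), the minimum total weight of any directed path from i to j (possibly empty when i = j).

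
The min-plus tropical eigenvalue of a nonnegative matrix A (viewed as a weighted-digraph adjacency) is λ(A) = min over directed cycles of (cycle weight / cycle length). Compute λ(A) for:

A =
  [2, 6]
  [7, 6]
λ(A) = 2

Enumerate directed cycles and compute their means (weight / length). Sample:
  cycle 0 → 0: weight = 2, length = 1, mean = 2/1 ≈ 2.000
  cycle 1 → 1: weight = 6, length = 1, mean = 6/1 ≈ 6.000
  cycle 0 → 1 → 0: weight = 13, length = 2, mean = 13/2 ≈ 6.500
  cycle 1 → 0 → 1: weight = 13, length = 2, mean = 13/2 ≈ 6.500
Minimum mean = 2.000, attained e.g. along the cycle 0 → 0 with weight 2 and length 1. So λ(A) = 2/1 = 2.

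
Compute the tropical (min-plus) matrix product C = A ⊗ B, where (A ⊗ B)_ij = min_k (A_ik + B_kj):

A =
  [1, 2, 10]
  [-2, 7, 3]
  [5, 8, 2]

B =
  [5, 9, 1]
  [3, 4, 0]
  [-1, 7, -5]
A ⊗ B =
  [5, 6, 2]
  [2, 7, -2]
  [1, 9, -3]

Apply the min-plus product entry-by-entry:
  C[0][0] = min over k of (A[0][0] + B[0][0] = 1 + 5 = 6, A[0][1] + B[1][0] = 2 + 3 = 5, A[0][2] + B[2][0] = 10 + -1 = 9) = 5 (attained at k = 1)
  C[0][1] = min over k of (A[0][0] + B[0][1] = 1 + 9 = 10, A[0][1] + B[1][1] = 2 + 4 = 6, A[0][2] + B[2][1] = 10 + 7 = 17) = 6 (attained at k = 1)
  C[0][2] = min over k of (A[0][0] + B[0][2] = 1 + 1 = 2, A[0][1] + B[1][2] = 2 + 0 = 2, A[0][2] + B[2][2] = 10 + -5 = 5) = 2 (attained at k = 0)
  C[1][0] = min over k of (A[1][0] + B[0][0] = -2 + 5 = 3, A[1][1] + B[1][0] = 7 + 3 = 10, A[1][2] + B[2][0] = 3 + -1 = 2) = 2 (attained at k = 2)
  C[1][1] = min over k of (A[1][0] + B[0][1] = -2 + 9 = 7, A[1][1] + B[1][1] = 7 + 4 = 11, A[1][2] + B[2][1] = 3 + 7 = 10) = 7 (attained at k = 0)
  C[1][2] = min over k of (A[1][0] + B[0][2] = -2 + 1 = -1, A[1][1] + B[1][2] = 7 + 0 = 7, A[1][2] + B[2][2] = 3 + -5 = -2) = -2 (attained at k = 2)
  C[2][0] = min over k of (A[2][0] + B[0][0] = 5 + 5 = 10, A[2][1] + B[1][0] = 8 + 3 = 11, A[2][2] + B[2][0] = 2 + -1 = 1) = 1 (attained at k = 2)
  C[2][1] = min over k of (A[2][0] + B[0][1] = 5 + 9 = 14, A[2][1] + B[1][1] = 8 + 4 = 12, A[2][2] + B[2][1] = 2 + 7 = 9) = 9 (attained at k = 2)
  C[2][2] = min over k of (A[2][0] + B[0][2] = 5 + 1 = 6, A[2][1] + B[1][2] = 8 + 0 = 8, A[2][2] + B[2][2] = 2 + -5 = -3) = -3 (attained at k = 2)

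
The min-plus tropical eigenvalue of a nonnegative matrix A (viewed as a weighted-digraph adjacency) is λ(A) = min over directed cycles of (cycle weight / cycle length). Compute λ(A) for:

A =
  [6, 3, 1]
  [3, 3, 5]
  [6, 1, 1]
λ(A) = 1

Enumerate directed cycles and compute their means (weight / length). Sample:
  cycle 0 → 0: weight = 6, length = 1, mean = 6/1 ≈ 6.000
  cycle 1 → 1: weight = 3, length = 1, mean = 3/1 ≈ 3.000
  cycle 2 → 2: weight = 1, length = 1, mean = 1/1 ≈ 1.000
  cycle 0 → 1 → 0: weight = 6, length = 2, mean = 6/2 ≈ 3.000
  cycle 0 → 2 → 0: weight = 7, length = 2, mean = 7/2 ≈ 3.500
  cycle 1 → 0 → 1: weight = 6, length = 2, mean = 6/2 ≈ 3.000
Minimum mean = 1.000, attained e.g. along the cycle 2 → 2 with weight 1 and length 1. So λ(A) = 1/1 = 1.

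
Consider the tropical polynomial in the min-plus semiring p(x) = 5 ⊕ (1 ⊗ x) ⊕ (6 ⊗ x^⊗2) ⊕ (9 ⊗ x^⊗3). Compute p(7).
p(7) = 5

A tropical monomial a ⊗ x^⊗i evaluates to a + i · x. Evaluating each term at x = 7:
  Term 0 contributes 5 + 0 · 7 = 5
  Term 1 contributes 1 + 1 · 7 = 8
  Term 2 contributes 6 + 2 · 7 = 20
  Term 3 contributes 9 + 3 · 7 = 30
p(7) = ⊕ of these = min[5, 8, 20, 30] = 5.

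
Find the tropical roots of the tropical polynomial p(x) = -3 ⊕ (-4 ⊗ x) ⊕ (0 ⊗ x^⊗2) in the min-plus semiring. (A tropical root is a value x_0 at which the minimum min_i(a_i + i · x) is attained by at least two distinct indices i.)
Roots: {-4, 1}

Each tropical root is a break point of the lower envelope of the lines y = a_i + i · x (there are 3 lines, with slopes 0, 1, ..., 2). Only the lines that attain the minimum somewhere contribute to roots; other lines are dominated. Here the surviving (envelope) indices are i = 2, i = 1, i = 0.
Intersections between consecutive envelope lines give the roots: for adjacent envelope indices i < j the intersection is x = (a_i − a_j) / (j − i). Reading off the sorted break points: {-4, 1}.
Verification: at each break x_0, at least two indices attain the minimum of min_i(a_i + i · x_0).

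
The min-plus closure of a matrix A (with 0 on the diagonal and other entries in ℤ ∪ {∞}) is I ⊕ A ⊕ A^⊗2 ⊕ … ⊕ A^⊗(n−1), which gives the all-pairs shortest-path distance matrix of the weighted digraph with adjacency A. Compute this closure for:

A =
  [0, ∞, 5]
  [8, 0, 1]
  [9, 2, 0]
Closure =
  [0, 7, 5]
  [8, 0, 1]
  [9, 2, 0]

This is the Floyd-Warshall all-pairs shortest-path computation. For each intermediate vertex k = 0, 1, …, 2, update dist[i][j] ← min(dist[i][j], dist[i][k] + dist[k][j]). The final matrix gives, for each (i, j), the minimum total weight of any directed path from i to j (possibly empty when i = j).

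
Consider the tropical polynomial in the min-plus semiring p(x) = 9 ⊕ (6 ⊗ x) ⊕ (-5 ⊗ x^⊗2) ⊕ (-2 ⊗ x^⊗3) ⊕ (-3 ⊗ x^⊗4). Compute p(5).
p(5) = 5

A tropical monomial a ⊗ x^⊗i evaluates to a + i · x. Evaluating each term at x = 5:
  Term 0 contributes 9 + 0 · 5 = 9
  Term 1 contributes 6 + 1 · 5 = 11
  Term 2 contributes -5 + 2 · 5 = 5
  Term 3 contributes -2 + 3 · 5 = 13
  Term 4 contributes -3 + 4 · 5 = 17
p(5) = ⊕ of these = min[9, 11, 5, 13, 17] = 5.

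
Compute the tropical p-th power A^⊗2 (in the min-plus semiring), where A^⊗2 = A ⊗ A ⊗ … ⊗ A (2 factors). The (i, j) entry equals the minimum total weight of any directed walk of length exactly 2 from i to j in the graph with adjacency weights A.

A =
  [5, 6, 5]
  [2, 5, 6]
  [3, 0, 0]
A^⊗2 =
  [8, 5, 5]
  [7, 6, 6]
  [2, 0, 0]

Each entry (A^⊗2)_ij equals the minimum over all length-2 walks i = v_0 → v_1 → … → v_2 = j of Σ_t A[v_t][v_{t+1}]. For example, for (i, j) = (0, 2) we minimise over 3 possible intermediate vertex sequences; the minimum is 5, attained along the walk 0 → 2 → 2.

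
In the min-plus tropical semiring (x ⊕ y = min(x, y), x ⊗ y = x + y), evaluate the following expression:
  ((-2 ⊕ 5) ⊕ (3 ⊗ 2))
((-2 ⊕ 5) ⊕ (3 ⊗ 2)) = -2

Expand innermost to outermost. Recall ⊕ takes the minimum of its arguments and ⊗ takes their sum. Working out the expression ((-2 ⊕ 5) ⊕ (3 ⊗ 2)) gives -2.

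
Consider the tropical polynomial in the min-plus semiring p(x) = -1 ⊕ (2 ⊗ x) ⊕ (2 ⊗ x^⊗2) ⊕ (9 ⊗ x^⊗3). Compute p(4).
p(4) = -1

A tropical monomial a ⊗ x^⊗i evaluates to a + i · x. Evaluating each term at x = 4:
  Term 0 contributes -1 + 0 · 4 = -1
  Term 1 contributes 2 + 1 · 4 = 6
  Term 2 contributes 2 + 2 · 4 = 10
  Term 3 contributes 9 + 3 · 4 = 21
p(4) = ⊕ of these = min[-1, 6, 10, 21] = -1.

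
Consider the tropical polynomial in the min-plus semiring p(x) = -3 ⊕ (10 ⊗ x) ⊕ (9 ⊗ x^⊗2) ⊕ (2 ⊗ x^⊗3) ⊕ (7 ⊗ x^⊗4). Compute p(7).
p(7) = -3

A tropical monomial a ⊗ x^⊗i evaluates to a + i · x. Evaluating each term at x = 7:
  Term 0 contributes -3 + 0 · 7 = -3
  Term 1 contributes 10 + 1 · 7 = 17
  Term 2 contributes 9 + 2 · 7 = 23
  Term 3 contributes 2 + 3 · 7 = 23
  Term 4 contributes 7 + 4 · 7 = 35
p(7) = ⊕ of these = min[-3, 17, 23, 23, 35] = -3.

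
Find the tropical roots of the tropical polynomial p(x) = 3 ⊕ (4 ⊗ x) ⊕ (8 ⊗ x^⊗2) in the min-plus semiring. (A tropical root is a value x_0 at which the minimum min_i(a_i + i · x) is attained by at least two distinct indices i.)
Roots: {-4, -1}

Each tropical root is a break point of the lower envelope of the lines y = a_i + i · x (there are 3 lines, with slopes 0, 1, ..., 2). Only the lines that attain the minimum somewhere contribute to roots; other lines are dominated. Here the surviving (envelope) indices are i = 2, i = 1, i = 0.
Intersections between consecutive envelope lines give the roots: for adjacent envelope indices i < j the intersection is x = (a_i − a_j) / (j − i). Reading off the sorted break points: {-4, -1}.
Verification: at each break x_0, at least two indices attain the minimum of min_i(a_i + i · x_0).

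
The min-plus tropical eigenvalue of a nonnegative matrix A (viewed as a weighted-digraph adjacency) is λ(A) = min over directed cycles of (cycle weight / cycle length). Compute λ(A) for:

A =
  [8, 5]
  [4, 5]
λ(A) = 9/2

Enumerate directed cycles and compute their means (weight / length). Sample:
  cycle 0 → 0: weight = 8, length = 1, mean = 8/1 ≈ 8.000
  cycle 1 → 1: weight = 5, length = 1, mean = 5/1 ≈ 5.000
  cycle 0 → 1 → 0: weight = 9, length = 2, mean = 9/2 ≈ 4.500
  cycle 1 → 0 → 1: weight = 9, length = 2, mean = 9/2 ≈ 4.500
Minimum mean = 4.500, attained e.g. along the cycle 0 → 1 → 0 with weight 9 and length 2. So λ(A) = 9/2 = 9/2.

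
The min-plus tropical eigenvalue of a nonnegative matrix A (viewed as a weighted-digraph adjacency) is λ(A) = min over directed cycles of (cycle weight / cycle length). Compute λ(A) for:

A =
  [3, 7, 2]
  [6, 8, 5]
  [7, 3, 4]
λ(A) = 3

Enumerate directed cycles and compute their means (weight / length). Sample:
  cycle 0 → 0: weight = 3, length = 1, mean = 3/1 ≈ 3.000
  cycle 1 → 1: weight = 8, length = 1, mean = 8/1 ≈ 8.000
  cycle 2 → 2: weight = 4, length = 1, mean = 4/1 ≈ 4.000
  cycle 0 → 1 → 0: weight = 13, length = 2, mean = 13/2 ≈ 6.500
  cycle 0 → 2 → 0: weight = 9, length = 2, mean = 9/2 ≈ 4.500
  cycle 1 → 0 → 1: weight = 13, length = 2, mean = 13/2 ≈ 6.500
Minimum mean = 3.000, attained e.g. along the cycle 0 → 0 with weight 3 and length 1. So λ(A) = 3/1 = 3.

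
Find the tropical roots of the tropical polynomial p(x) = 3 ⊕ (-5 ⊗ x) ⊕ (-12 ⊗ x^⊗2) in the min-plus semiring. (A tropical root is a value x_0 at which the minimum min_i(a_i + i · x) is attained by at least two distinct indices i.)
Roots: {7, 8}

Each tropical root is a break point of the lower envelope of the lines y = a_i + i · x (there are 3 lines, with slopes 0, 1, ..., 2). Only the lines that attain the minimum somewhere contribute to roots; other lines are dominated. Here the surviving (envelope) indices are i = 2, i = 1, i = 0.
Intersections between consecutive envelope lines give the roots: for adjacent envelope indices i < j the intersection is x = (a_i − a_j) / (j − i). Reading off the sorted break points: {7, 8}.
Verification: at each break x_0, at least two indices attain the minimum of min_i(a_i + i · x_0).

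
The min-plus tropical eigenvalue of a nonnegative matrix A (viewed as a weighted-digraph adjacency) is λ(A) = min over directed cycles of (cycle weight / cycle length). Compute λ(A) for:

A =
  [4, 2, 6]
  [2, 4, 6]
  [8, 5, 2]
λ(A) = 2

Enumerate directed cycles and compute their means (weight / length). Sample:
  cycle 0 → 0: weight = 4, length = 1, mean = 4/1 ≈ 4.000
  cycle 1 → 1: weight = 4, length = 1, mean = 4/1 ≈ 4.000
  cycle 2 → 2: weight = 2, length = 1, mean = 2/1 ≈ 2.000
  cycle 0 → 1 → 0: weight = 4, length = 2, mean = 4/2 ≈ 2.000
  cycle 0 → 2 → 0: weight = 14, length = 2, mean = 14/2 ≈ 7.000
  cycle 1 → 0 → 1: weight = 4, length = 2, mean = 4/2 ≈ 2.000
Minimum mean = 2.000, attained e.g. along the cycle 2 → 2 with weight 2 and length 1. So λ(A) = 2/1 = 2.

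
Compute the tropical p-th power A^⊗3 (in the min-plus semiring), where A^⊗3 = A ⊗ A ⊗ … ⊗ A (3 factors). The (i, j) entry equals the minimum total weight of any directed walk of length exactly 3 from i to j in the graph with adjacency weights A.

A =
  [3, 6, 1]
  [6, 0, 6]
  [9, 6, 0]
A^⊗3 =
  [9, 6, 1]
  [6, 0, 6]
  [9, 6, 0]

Each entry (A^⊗3)_ij equals the minimum over all length-3 walks i = v_0 → v_1 → … → v_3 = j of Σ_t A[v_t][v_{t+1}]. For example, for (i, j) = (0, 2) we minimise over 9 possible intermediate vertex sequences; the minimum is 1, attained along the walk 0 → 2 → 2 → 2.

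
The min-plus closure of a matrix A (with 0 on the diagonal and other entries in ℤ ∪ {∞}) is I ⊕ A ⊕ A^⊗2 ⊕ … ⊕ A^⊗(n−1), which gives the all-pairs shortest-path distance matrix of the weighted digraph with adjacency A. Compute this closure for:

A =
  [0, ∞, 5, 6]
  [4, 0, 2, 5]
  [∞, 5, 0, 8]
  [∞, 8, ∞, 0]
Closure =
  [0, 10, 5, 6]
  [4, 0, 2, 5]
  [9, 5, 0, 8]
  [12, 8, 10, 0]

This is the Floyd-Warshall all-pairs shortest-path computation. For each intermediate vertex k = 0, 1, …, 3, update dist[i][j] ← min(dist[i][j], dist[i][k] + dist[k][j]). The final matrix gives, for each (i, j), the minimum total weight of any directed path from i to j (possibly empty when i = j).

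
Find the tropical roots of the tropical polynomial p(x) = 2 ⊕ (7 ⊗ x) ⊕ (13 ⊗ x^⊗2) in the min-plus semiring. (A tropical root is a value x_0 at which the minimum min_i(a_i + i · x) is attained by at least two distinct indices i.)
Roots: {-6, -5}

Each tropical root is a break point of the lower envelope of the lines y = a_i + i · x (there are 3 lines, with slopes 0, 1, ..., 2). Only the lines that attain the minimum somewhere contribute to roots; other lines are dominated. Here the surviving (envelope) indices are i = 2, i = 1, i = 0.
Intersections between consecutive envelope lines give the roots: for adjacent envelope indices i < j the intersection is x = (a_i − a_j) / (j − i). Reading off the sorted break points: {-6, -5}.
Verification: at each break x_0, at least two indices attain the minimum of min_i(a_i + i · x_0).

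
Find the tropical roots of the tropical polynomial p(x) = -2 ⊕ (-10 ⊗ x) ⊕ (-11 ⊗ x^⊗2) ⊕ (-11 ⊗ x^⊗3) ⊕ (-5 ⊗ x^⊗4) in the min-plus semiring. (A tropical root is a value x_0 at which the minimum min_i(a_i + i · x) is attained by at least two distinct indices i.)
Roots: {-6, 0, 1, 8}

Each tropical root is a break point of the lower envelope of the lines y = a_i + i · x (there are 5 lines, with slopes 0, 1, ..., 4). Only the lines that attain the minimum somewhere contribute to roots; other lines are dominated. Here the surviving (envelope) indices are i = 4, i = 3, i = 2, i = 1, i = 0.
Intersections between consecutive envelope lines give the roots: for adjacent envelope indices i < j the intersection is x = (a_i − a_j) / (j − i). Reading off the sorted break points: {-6, 0, 1, 8}.
Verification: at each break x_0, at least two indices attain the minimum of min_i(a_i + i · x_0).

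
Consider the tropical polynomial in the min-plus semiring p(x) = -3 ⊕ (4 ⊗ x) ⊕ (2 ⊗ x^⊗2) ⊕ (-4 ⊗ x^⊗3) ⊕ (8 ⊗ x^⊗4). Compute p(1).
p(1) = -3

A tropical monomial a ⊗ x^⊗i evaluates to a + i · x. Evaluating each term at x = 1:
  Term 0 contributes -3 + 0 · 1 = -3
  Term 1 contributes 4 + 1 · 1 = 5
  Term 2 contributes 2 + 2 · 1 = 4
  Term 3 contributes -4 + 3 · 1 = -1
  Term 4 contributes 8 + 4 · 1 = 12
p(1) = ⊕ of these = min[-3, 5, 4, -1, 12] = -3.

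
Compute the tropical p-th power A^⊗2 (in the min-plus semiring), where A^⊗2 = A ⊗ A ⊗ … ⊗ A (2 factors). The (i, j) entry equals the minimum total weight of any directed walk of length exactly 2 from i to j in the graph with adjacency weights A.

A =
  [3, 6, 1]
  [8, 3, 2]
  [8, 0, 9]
A^⊗2 =
  [6, 1, 4]
  [10, 2, 5]
  [8, 3, 2]

Each entry (A^⊗2)_ij equals the minimum over all length-2 walks i = v_0 → v_1 → … → v_2 = j of Σ_t A[v_t][v_{t+1}]. For example, for (i, j) = (0, 2) we minimise over 3 possible intermediate vertex sequences; the minimum is 4, attained along the walk 0 → 0 → 2.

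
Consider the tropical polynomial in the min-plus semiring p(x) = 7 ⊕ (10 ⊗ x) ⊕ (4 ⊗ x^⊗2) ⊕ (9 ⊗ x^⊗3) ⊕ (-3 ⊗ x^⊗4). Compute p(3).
p(3) = 7

A tropical monomial a ⊗ x^⊗i evaluates to a + i · x. Evaluating each term at x = 3:
  Term 0 contributes 7 + 0 · 3 = 7
  Term 1 contributes 10 + 1 · 3 = 13
  Term 2 contributes 4 + 2 · 3 = 10
  Term 3 contributes 9 + 3 · 3 = 18
  Term 4 contributes -3 + 4 · 3 = 9
p(3) = ⊕ of these = min[7, 13, 10, 18, 9] = 7.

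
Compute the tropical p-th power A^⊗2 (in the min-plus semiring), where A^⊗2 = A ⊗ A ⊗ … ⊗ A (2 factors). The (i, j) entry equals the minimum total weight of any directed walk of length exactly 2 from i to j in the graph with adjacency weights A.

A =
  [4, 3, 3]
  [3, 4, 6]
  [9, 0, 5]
A^⊗2 =
  [6, 3, 7]
  [7, 6, 6]
  [3, 4, 6]

Each entry (A^⊗2)_ij equals the minimum over all length-2 walks i = v_0 → v_1 → … → v_2 = j of Σ_t A[v_t][v_{t+1}]. For example, for (i, j) = (0, 2) we minimise over 3 possible intermediate vertex sequences; the minimum is 7, attained along the walk 0 → 0 → 2.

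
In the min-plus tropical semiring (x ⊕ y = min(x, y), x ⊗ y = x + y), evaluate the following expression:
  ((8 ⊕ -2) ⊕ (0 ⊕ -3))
((8 ⊕ -2) ⊕ (0 ⊕ -3)) = -3

Expand innermost to outermost. Recall ⊕ takes the minimum of its arguments and ⊗ takes their sum. Working out the expression ((8 ⊕ -2) ⊕ (0 ⊕ -3)) gives -3.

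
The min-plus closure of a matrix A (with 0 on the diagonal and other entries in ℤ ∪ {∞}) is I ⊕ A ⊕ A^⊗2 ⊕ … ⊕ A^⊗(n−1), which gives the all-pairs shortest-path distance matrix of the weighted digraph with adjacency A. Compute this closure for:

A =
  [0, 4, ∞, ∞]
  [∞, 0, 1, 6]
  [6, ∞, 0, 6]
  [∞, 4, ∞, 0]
Closure =
  [0, 4, 5, 10]
  [7, 0, 1, 6]
  [6, 10, 0, 6]
  [11, 4, 5, 0]

This is the Floyd-Warshall all-pairs shortest-path computation. For each intermediate vertex k = 0, 1, …, 3, update dist[i][j] ← min(dist[i][j], dist[i][k] + dist[k][j]). The final matrix gives, for each (i, j), the minimum total weight of any directed path from i to j (possibly empty when i = j).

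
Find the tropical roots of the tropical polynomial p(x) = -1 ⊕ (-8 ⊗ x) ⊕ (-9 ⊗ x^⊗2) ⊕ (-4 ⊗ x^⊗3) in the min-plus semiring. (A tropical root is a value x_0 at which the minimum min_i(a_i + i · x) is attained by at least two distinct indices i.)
Roots: {-5, 1, 7}

Each tropical root is a break point of the lower envelope of the lines y = a_i + i · x (there are 4 lines, with slopes 0, 1, ..., 3). Only the lines that attain the minimum somewhere contribute to roots; other lines are dominated. Here the surviving (envelope) indices are i = 3, i = 2, i = 1, i = 0.
Intersections between consecutive envelope lines give the roots: for adjacent envelope indices i < j the intersection is x = (a_i − a_j) / (j − i). Reading off the sorted break points: {-5, 1, 7}.
Verification: at each break x_0, at least two indices attain the minimum of min_i(a_i + i · x_0).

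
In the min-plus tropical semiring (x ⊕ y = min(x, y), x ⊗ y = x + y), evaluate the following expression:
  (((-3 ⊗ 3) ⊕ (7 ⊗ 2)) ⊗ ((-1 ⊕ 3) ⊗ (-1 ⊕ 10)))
(((-3 ⊗ 3) ⊕ (7 ⊗ 2)) ⊗ ((-1 ⊕ 3) ⊗ (-1 ⊕ 10))) = -2

Expand innermost to outermost. Recall ⊕ takes the minimum of its arguments and ⊗ takes their sum. Working out the expression (((-3 ⊗ 3) ⊕ (7 ⊗ 2)) ⊗ ((-1 ⊕ 3) ⊗ (-1 ⊕ 10))) gives -2.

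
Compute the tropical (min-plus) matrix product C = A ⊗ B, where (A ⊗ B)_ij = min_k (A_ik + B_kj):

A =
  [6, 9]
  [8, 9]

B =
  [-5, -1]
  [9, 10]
A ⊗ B =
  [1, 5]
  [3, 7]

Apply the min-plus product entry-by-entry:
  C[0][0] = min over k of (A[0][0] + B[0][0] = 6 + -5 = 1, A[0][1] + B[1][0] = 9 + 9 = 18) = 1 (attained at k = 0)
  C[0][1] = min over k of (A[0][0] + B[0][1] = 6 + -1 = 5, A[0][1] + B[1][1] = 9 + 10 = 19) = 5 (attained at k = 0)
  C[1][0] = min over k of (A[1][0] + B[0][0] = 8 + -5 = 3, A[1][1] + B[1][0] = 9 + 9 = 18) = 3 (attained at k = 0)
  C[1][1] = min over k of (A[1][0] + B[0][1] = 8 + -1 = 7, A[1][1] + B[1][1] = 9 + 10 = 19) = 7 (attained at k = 0)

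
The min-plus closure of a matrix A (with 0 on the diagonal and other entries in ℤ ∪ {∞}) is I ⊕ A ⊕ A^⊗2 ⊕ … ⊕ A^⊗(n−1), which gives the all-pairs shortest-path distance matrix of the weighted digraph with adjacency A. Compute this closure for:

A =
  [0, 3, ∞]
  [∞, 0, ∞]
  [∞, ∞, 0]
Closure =
  [0, 3, ∞]
  [∞, 0, ∞]
  [∞, ∞, 0]

This is the Floyd-Warshall all-pairs shortest-path computation. For each intermediate vertex k = 0, 1, …, 2, update dist[i][j] ← min(dist[i][j], dist[i][k] + dist[k][j]). The final matrix gives, for each (i, j), the minimum total weight of any directed path from i to j (possibly empty when i = j).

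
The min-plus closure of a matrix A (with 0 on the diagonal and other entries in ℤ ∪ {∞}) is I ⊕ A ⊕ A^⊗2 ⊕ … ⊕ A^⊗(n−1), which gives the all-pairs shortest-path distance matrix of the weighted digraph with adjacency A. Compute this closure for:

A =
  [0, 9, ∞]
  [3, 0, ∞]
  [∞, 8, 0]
Closure =
  [0, 9, ∞]
  [3, 0, ∞]
  [11, 8, 0]

This is the Floyd-Warshall all-pairs shortest-path computation. For each intermediate vertex k = 0, 1, …, 2, update dist[i][j] ← min(dist[i][j], dist[i][k] + dist[k][j]). The final matrix gives, for each (i, j), the minimum total weight of any directed path from i to j (possibly empty when i = j).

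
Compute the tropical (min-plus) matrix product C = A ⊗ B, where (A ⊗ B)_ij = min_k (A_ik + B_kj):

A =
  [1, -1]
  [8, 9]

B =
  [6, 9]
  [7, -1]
A ⊗ B =
  [6, -2]
  [14, 8]

Apply the min-plus product entry-by-entry:
  C[0][0] = min over k of (A[0][0] + B[0][0] = 1 + 6 = 7, A[0][1] + B[1][0] = -1 + 7 = 6) = 6 (attained at k = 1)
  C[0][1] = min over k of (A[0][0] + B[0][1] = 1 + 9 = 10, A[0][1] + B[1][1] = -1 + -1 = -2) = -2 (attained at k = 1)
  C[1][0] = min over k of (A[1][0] + B[0][0] = 8 + 6 = 14, A[1][1] + B[1][0] = 9 + 7 = 16) = 14 (attained at k = 0)
  C[1][1] = min over k of (A[1][0] + B[0][1] = 8 + 9 = 17, A[1][1] + B[1][1] = 9 + -1 = 8) = 8 (attained at k = 1)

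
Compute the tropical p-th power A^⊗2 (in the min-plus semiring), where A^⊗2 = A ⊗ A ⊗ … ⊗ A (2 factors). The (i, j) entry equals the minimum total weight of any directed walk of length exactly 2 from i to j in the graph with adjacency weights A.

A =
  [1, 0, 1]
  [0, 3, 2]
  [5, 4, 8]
A^⊗2 =
  [0, 1, 2]
  [1, 0, 1]
  [4, 5, 6]

Each entry (A^⊗2)_ij equals the minimum over all length-2 walks i = v_0 → v_1 → … → v_2 = j of Σ_t A[v_t][v_{t+1}]. For example, for (i, j) = (0, 2) we minimise over 3 possible intermediate vertex sequences; the minimum is 2, attained along the walk 0 → 0 → 2.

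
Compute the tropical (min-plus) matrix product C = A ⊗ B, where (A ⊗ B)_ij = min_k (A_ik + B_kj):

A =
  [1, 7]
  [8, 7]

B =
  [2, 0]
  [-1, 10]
A ⊗ B =
  [3, 1]
  [6, 8]

Apply the min-plus product entry-by-entry:
  C[0][0] = min over k of (A[0][0] + B[0][0] = 1 + 2 = 3, A[0][1] + B[1][0] = 7 + -1 = 6) = 3 (attained at k = 0)
  C[0][1] = min over k of (A[0][0] + B[0][1] = 1 + 0 = 1, A[0][1] + B[1][1] = 7 + 10 = 17) = 1 (attained at k = 0)
  C[1][0] = min over k of (A[1][0] + B[0][0] = 8 + 2 = 10, A[1][1] + B[1][0] = 7 + -1 = 6) = 6 (attained at k = 1)
  C[1][1] = min over k of (A[1][0] + B[0][1] = 8 + 0 = 8, A[1][1] + B[1][1] = 7 + 10 = 17) = 8 (attained at k = 0)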